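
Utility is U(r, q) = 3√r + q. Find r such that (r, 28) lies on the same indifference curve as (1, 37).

r = 16

U(1, 37) = 40.
Set U(r, 28) = 40 and solve.
With q = 28: 3√r = 40 − 28 = 12, so √r = 4 and r = 16.
Check: U(16, 28) = 40.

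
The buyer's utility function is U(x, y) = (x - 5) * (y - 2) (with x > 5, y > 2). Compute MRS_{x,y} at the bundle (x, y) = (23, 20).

MRS = 1

MU_x = (y−2), MU_y = (x−5).
MRS = (y−2)/(x−5).
At (23, 20): MRS = 1.
So at (23, 20) the consumer would give up 1 units of y for one more unit of x.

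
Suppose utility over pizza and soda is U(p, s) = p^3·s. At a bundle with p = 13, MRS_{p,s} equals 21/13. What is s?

s = 7

MU_p = 3·p^2·s and MU_s = p^3.
MRS = MU_p/MU_s = (3/1)·s/p.
Substitute p = 13: MRS = s/(13/3). Setting s/(13/3) = 21/13 gives s = (21/13)·(13/3) = 7.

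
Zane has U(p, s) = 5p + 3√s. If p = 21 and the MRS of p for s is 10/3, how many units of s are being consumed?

s = 1

MU_p = 5, MU_s = 3/(2√s).
MRS = 5 ÷ (3/(2√s)).
MRS depends only on s: (10/3)·√s = 10/3 ⇒ √s = (10/3)/(10/3) = 1 ⇒ s = 1.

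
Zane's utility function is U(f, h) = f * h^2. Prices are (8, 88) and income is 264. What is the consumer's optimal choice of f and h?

f* = 11, h* = 2

MU_f = h^2 and MU_h = 2·f·h.
MRS = MU_f/MU_h = (1/2)·h/f.
Tangency: set MRS = p_f/p_h = 8/88 = 1/11.
So (1/2)·h/f = 1/11, i.e. h = (2/11)·f.
Substitute into the budget 8·f + 88·h = 264: 24·f = 264, so f* = 11.
Then h* = (2/11)·11 = 2.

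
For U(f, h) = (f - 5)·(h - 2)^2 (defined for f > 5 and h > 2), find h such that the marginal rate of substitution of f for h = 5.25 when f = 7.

h = 23

MU_f = (h−2)^2, MU_h = 2·(f−5)·(h−2).
MRS = (1/2)·(h−2)/(f−5).
Substitute f = 7: MRS = (h − 2)/4. Setting this equal to 5.25 gives h − 2 = 5.25·4 = 21, so h = 23.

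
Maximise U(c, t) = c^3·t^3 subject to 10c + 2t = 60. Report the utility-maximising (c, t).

MU_c = 3·c^2·t^3 and MU_t = 3·c^3·t^2.
MRS = MU_c/MU_t = t/c.
Tangency: set MRS = p_c/p_t = 10/2 = 5.
So t/c = 5, i.e. t = 5·c.
Substitute into the budget 10·c + 2·t = 60: 20·c = 60, so c* = 3.
Then t* = 5·3 = 15.

c* = 3, t* = 15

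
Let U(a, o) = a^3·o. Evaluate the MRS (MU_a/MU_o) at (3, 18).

MRS = 18

MU_a = 3·a^2·o and MU_o = a^3.
MRS = MU_a/MU_o = (3/1)·o/a.
At (3, 18): MRS = 18.
So at (3, 18) the consumer would give up 18 units of o for one more unit of a.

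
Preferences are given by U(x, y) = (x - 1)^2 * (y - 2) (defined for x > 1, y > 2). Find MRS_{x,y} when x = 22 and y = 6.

MRS = 8/21

MU_x = 2·(x−1)·(y−2), MU_y = (x−1)^2.
MRS = (2/1)·(y−2)/(x−1).
At (22, 6): MRS = 8/21.
So at (22, 6) the consumer would give up 8/21 units of y for one more unit of x.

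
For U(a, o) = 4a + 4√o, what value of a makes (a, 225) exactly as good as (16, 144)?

a = 13

U(16, 144) = 112.
Set U(a, 225) = 112 and solve.
With o = 225: √225 = 15, so 4a = 112 − 4·15 = 52 and a = 13.
Check: U(13, 225) = 112.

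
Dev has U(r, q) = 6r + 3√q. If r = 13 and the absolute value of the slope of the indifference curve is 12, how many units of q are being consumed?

MU_r = 6, MU_q = 3/(2√q).
MRS = 6 ÷ (3/(2√q)).
MRS depends only on q: 4·√q = 12 ⇒ √q = 12/4 = 3 ⇒ q = 9.

q = 9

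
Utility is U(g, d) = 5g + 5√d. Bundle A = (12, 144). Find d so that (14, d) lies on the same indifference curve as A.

d = 100

U(12, 144) = 120.
Set U(14, d) = 120 and solve.
With g = 14: 5√d = 120 − 5·14 = 50, so √d = 10 and d = 100.
Check: U(14, 100) = 120.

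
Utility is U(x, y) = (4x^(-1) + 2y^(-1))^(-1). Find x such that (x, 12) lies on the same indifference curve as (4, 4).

x = 3

U depends on (x, y) only through S = 4x^(-1) + 2y^(-1), so equal utility means equal S. At (4, 4): S = 1.5.
With y = 12: 2·12^(-1) = 1/6, so 4x^(-1) = 1.5 − 1/6 = 4/3, i.e. x^(-1) = 1/3.
Hence x = 1/(1/3) = 3.
Check: U(3, 12) = 0.6667.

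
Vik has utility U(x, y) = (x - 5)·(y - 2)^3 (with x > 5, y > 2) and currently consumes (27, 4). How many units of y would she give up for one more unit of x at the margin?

MU_x = (y−2)^3, MU_y = 3·(x−5)·(y−2)^2.
MRS = (1/3)·(y−2)/(x−5).
At (27, 4): MRS = 1/33.
That is, one extra unit of x is worth 1/33 units of y at the margin.

MRS = 1/33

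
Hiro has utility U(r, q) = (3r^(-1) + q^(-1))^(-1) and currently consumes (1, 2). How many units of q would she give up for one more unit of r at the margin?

MRS = 12

For CES with ρ = -1, MRS = (3/1)·(q/r)^2.
At (1, 2): MRS = 12.
That is, one extra unit of r is worth 12 units of q at the margin.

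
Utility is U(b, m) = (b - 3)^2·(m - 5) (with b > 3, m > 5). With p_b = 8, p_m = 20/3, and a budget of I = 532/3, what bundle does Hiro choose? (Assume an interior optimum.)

b* = 13, m* = 11

MU_b = 2·(b−3)·(m−5), MU_m = (b−3)^2.
MRS = (2/1)·(m−5)/(b−3).
Tangency: set MRS = p_b/p_m = 8/(20/3) = 1.2.
So (2/1)·(m − 5)/(b − 3) = 1.2, i.e. (m − 5) = 0.6·(b − 3).
Rewrite the budget in excess-of-subsistence terms: 8·(b − 3) + (20/3)·(m − 5) = 532/3 − 8·3 − (20/3)·5 = 120.
Substituting, 12·(b − 3) = 120, so b − 3 = 10 and b* = 13.
Then m − 5 = 0.6·10 = 6, so m* = 11.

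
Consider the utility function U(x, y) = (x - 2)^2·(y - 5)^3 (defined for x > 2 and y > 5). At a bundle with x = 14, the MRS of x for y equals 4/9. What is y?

y = 13

MU_x = 2·(x−2)·(y−5)^3, MU_y = 3·(x−2)^2·(y−5)^2.
MRS = (2/3)·(y−5)/(x−2).
Substitute x = 14: MRS = (y − 5)/18. Setting this equal to 4/9 gives y − 5 = (4/9)·18 = 8, so y = 13.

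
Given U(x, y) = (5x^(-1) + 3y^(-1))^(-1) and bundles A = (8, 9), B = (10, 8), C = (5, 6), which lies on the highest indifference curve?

Evaluate utility at each bundle:
U(A) = 1.043.
U(B) = 1.143.
U(C) = 0.667.
Highest utility is B, so B ≻ A ≻ C.

Bundle B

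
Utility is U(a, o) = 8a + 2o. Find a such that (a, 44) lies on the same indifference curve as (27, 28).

U(27, 28) = 272.
Set U(a, 44) = 272 and solve.
8a + 2·44 = 272 ⇒ 8a = 184 ⇒ a = 23.
Check: U(23, 44) = 272.

a = 23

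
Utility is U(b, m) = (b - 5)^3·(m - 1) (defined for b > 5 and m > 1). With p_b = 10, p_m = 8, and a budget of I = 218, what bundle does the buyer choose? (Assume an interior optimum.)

MU_b = 3·(b−5)^2·(m−1), MU_m = (b−5)^3.
MRS = (3/1)·(m−1)/(b−5).
Tangency: set MRS = p_b/p_m = 10/8 = 1.25.
So (3/1)·(m − 1)/(b − 5) = 1.25, i.e. (m − 1) = (5/12)·(b − 5).
Rewrite the budget in excess-of-subsistence terms: 10·(b − 5) + 8·(m − 1) = 218 − 10·5 − 8·1 = 160.
Substituting, (40/3)·(b − 5) = 160, so b − 5 = 12 and b* = 17.
Then m − 1 = (5/12)·12 = 5, so m* = 6.

b* = 17, m* = 6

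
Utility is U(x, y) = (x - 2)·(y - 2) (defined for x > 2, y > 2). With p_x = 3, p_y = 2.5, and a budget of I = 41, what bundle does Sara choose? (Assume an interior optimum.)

x* = 7, y* = 8

MU_x = (y−2), MU_y = (x−2).
MRS = (y−2)/(x−2).
Tangency: set MRS = p_x/p_y = 3/2.5 = 1.2.
So (y − 2)/(x − 2) = 1.2, i.e. (y − 2) = 1.2·(x − 2).
Rewrite the budget in excess-of-subsistence terms: 3·(x − 2) + 2.5·(y − 2) = 41 − 3·2 − 2.5·2 = 30.
Substituting, 6·(x − 2) = 30, so x − 2 = 5 and x* = 7.
Then y − 2 = 1.2·5 = 6, so y* = 8.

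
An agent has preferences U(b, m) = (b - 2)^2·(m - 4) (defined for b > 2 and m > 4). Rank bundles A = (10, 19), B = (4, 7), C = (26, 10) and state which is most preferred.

Evaluate utility at each bundle:
U(A) = 960.
U(B) = 12.
U(C) = 3456.
Highest utility is C, so C ≻ A ≻ B.

Bundle C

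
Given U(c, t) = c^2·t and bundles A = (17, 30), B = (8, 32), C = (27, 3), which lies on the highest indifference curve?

Evaluate utility at each bundle:
U(A) = 8670.
U(B) = 2048.
U(C) = 2187.
Highest utility is A, so A ≻ C ≻ B.

Bundle A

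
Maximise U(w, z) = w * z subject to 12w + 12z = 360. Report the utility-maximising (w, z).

MU_w = z and MU_z = w.
MRS = MU_w/MU_z = z/w.
Tangency: set MRS = p_w/p_z = 12/12 = 1.
So z/w = 1, i.e. z = w.
Substitute into the budget 12·w + 12·z = 360: 24·w = 360, so w* = 15.
Then z* = 15.

w* = 15, z* = 15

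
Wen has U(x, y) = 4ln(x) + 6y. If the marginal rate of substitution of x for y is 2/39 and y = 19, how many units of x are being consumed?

x = 13

MU_x = 4/x, MU_y = 6.
MRS = 4/x ÷ 6.
MRS depends only on x: (2/3)/x = 2/39 ⇒ x = (2/3)/(2/39) = 13.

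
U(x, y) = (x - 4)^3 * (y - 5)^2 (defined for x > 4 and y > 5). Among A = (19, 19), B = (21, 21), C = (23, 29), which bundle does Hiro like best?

Evaluate utility at each bundle:
U(A) = 661500.
U(B) = 1257728.
U(C) = 3950784.
Highest utility is C, so C ≻ B ≻ A.

Bundle C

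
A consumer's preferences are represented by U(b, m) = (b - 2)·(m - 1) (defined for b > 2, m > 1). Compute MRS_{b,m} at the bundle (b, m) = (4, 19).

MU_b = (m−1), MU_m = (b−2).
MRS = (m−1)/(b−2).
At (4, 19): MRS = 9.
So at (4, 19) the consumer would give up 9 units of m for one more unit of b.

MRS = 9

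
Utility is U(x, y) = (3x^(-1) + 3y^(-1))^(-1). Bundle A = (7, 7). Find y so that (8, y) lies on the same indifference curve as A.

U depends on (x, y) only through S = 3x^(-1) + 3y^(-1), so equal utility means equal S. At (7, 7): S = 6/7.
With x = 8: 3·8^(-1) = 0.375, so 3y^(-1) = 6/7 − 0.375 = 27/56, i.e. y^(-1) = 9/56.
Hence y = 1/(9/56) = 56/9.
Check: U(8, 56/9) = 1.1667.

y = 56/9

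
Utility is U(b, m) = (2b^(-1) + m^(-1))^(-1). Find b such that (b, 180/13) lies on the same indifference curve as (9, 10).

U depends on (b, m) only through S = 2b^(-1) + m^(-1), so equal utility means equal S. At (9, 10): S = 29/90.
With m = 180/13: (180/13)^(-1) = 13/180, so 2b^(-1) = 29/90 − 13/180 = 0.25, i.e. b^(-1) = 0.125.
Hence b = 1/0.125 = 8.
Check: U(8, 180/13) = 3.1034.

b = 8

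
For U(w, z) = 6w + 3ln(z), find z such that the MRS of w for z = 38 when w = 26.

z = 19

MU_w = 6, MU_z = 3/z.
MRS = 6 ÷ (3/z).
MRS depends only on z: 2·z = 38 ⇒ z = 38/2 = 19.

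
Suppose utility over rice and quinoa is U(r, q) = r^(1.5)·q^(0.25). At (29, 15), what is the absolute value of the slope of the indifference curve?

MRS = 90/29

MU_r = 1.5·√r·q^(0.25) and MU_q = 0.25·r^(1.5)·q^(-0.75).
MRS = MU_r/MU_q = (6)·q/r.
At (29, 15): MRS = 90/29.
So at (29, 15) the consumer would give up 90/29 units of q for one more unit of r.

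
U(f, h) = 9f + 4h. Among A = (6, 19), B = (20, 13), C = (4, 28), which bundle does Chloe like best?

Bundle B

Evaluate utility at each bundle:
U(A) = 130.
U(B) = 232.
U(C) = 148.
Highest utility is B, so B ≻ C ≻ A.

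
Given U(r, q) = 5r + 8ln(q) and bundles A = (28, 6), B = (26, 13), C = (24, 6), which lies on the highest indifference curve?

Evaluate utility at each bundle:
U(A) = 154.334.
U(B) = 150.520.
U(C) = 134.334.
Highest utility is A, so A ≻ B ≻ C.

Bundle A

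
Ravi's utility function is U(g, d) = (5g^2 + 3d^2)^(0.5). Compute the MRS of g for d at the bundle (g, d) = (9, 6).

For CES with ρ = 2, MRS = (5/3)·(d/g)^(-1).
At (9, 6): MRS = 2.5.
So at (9, 6) the consumer would give up 2.5 units of d for one more unit of g.

MRS = 2.5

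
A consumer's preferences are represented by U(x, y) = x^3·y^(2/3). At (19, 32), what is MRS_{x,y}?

MU_x = 3·x^2·y^(2/3) and MU_y = 2/3·x^3·y^(-1/3).
MRS = MU_x/MU_y = (4.5)·y/x.
At (19, 32): MRS = 144/19.
That is, one extra unit of x is worth 144/19 units of y at the margin.

MRS = 144/19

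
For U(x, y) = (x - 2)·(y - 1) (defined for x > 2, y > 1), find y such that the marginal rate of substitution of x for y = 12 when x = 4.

MU_x = (y−1), MU_y = (x−2).
MRS = (y−1)/(x−2).
Substitute x = 4: MRS = (y − 1)/2. Setting this equal to 12 gives y − 1 = 12·2 = 24, so y = 25.

y = 25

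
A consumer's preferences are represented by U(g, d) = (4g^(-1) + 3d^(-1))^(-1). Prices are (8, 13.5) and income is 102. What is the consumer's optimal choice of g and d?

g* = 6, d* = 4

For CES with ρ = -1, MRS = (4/3)·(d/g)^2.
Tangency: set MRS = p_g/p_d = 8/13.5 = 16/27.
So (d/g)^2 = 4/9; taking the square root, d/g = 2/3, i.e. d = (2/3)·g.
Substitute into the budget 8·g + 13.5·d = 102: 17·g = 102, so g* = 6 and d* = (2/3)·6 = 4.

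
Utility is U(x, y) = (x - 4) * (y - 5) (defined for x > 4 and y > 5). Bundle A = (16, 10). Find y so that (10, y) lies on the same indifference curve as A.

U(16, 10) = 60.
Set U(10, y) = 60 and solve.
With x = 10: (10 − 4) = 6, so (y − 5) = 60/6 = 10.
So y = 5 + 10 = 15.
Check: U(10, 15) = 60.

y = 15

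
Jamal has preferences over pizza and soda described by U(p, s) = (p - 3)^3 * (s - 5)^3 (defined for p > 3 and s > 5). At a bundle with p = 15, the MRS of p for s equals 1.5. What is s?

s = 23

MU_p = 3·(p−3)^2·(s−5)^3, MU_s = 3·(p−3)^3·(s−5)^2.
MRS = (s−5)/(p−3).
Substitute p = 15: MRS = (s − 5)/12. Setting this equal to 1.5 gives s − 5 = 1.5·12 = 18, so s = 23.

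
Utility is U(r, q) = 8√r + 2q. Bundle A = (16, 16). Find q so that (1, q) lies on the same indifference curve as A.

U(16, 16) = 64.
Set U(1, q) = 64 and solve.
With r = 1: √1 = 1, so 2q = 64 − 8·1 = 56 and q = 28.
Check: U(1, 28) = 64.

q = 28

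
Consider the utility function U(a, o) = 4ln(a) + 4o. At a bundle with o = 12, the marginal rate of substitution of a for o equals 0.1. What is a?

MU_a = 4/a, MU_o = 4.
MRS = 4/a ÷ 4.
MRS depends only on a: 1/a = 0.1 ⇒ a = 1/0.1 = 10.

a = 10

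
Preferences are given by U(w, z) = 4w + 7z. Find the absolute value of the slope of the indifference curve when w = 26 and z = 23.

MU_w = 4, MU_z = 7, so MRS = 4/7 at every bundle.
At (26, 23): MRS = 4/7.
That is, one extra unit of w is worth 4/7 units of z at the margin.

MRS = 4/7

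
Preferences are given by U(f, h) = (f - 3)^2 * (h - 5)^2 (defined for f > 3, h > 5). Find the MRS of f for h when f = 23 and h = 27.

MRS = 1.1

MU_f = 2·(f−3)·(h−5)^2, MU_h = 2·(f−3)^2·(h−5).
MRS = (h−5)/(f−3).
At (23, 27): MRS = 1.1.
So at (23, 27) the consumer would give up 1.1 units of h for one more unit of f.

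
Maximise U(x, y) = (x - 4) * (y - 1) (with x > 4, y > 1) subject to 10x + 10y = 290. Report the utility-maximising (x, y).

x* = 16, y* = 13

MU_x = (y−1), MU_y = (x−4).
MRS = (y−1)/(x−4).
Tangency: set MRS = p_x/p_y = 10/10 = 1.
So (y − 1)/(x − 4) = 1, i.e. (y − 1) = (x − 4).
Rewrite the budget in excess-of-subsistence terms: 10·(x − 4) + 10·(y − 1) = 290 − 10·4 − 10·1 = 240.
Substituting, 20·(x − 4) = 240, so x − 4 = 12 and x* = 16.
Then y − 1 = 12, so y* = 13.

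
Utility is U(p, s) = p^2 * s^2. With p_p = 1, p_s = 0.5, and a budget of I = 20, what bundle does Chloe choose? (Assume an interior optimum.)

p* = 10, s* = 20

MU_p = 2·p·s^2 and MU_s = 2·p^2·s.
MRS = MU_p/MU_s = s/p.
Tangency: set MRS = p_p/p_s = 1/0.5 = 2.
So s/p = 2, i.e. s = 2·p.
Substitute into the budget 1·p + 0.5·s = 20: 2·p = 20, so p* = 10.
Then s* = 2·10 = 20.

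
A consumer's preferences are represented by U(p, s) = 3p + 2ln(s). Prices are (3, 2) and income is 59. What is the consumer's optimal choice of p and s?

p* = 19, s* = 1

MU_p = 3, MU_s = 2/s.
MRS = 3 ÷ (2/s).
Tangency: set MRS = p_p/p_s = 3/2 = 1.5.
MRS depends only on s: 1.5·s = 1.5 ⇒ s* = 1.5/1.5 = 1.
From the budget, 3·p = 59 − 2·1 = 57, so p* = 19.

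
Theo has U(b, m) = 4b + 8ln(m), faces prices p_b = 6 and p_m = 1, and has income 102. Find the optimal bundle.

MU_b = 4, MU_m = 8/m.
MRS = 4 ÷ (8/m).
Tangency: set MRS = p_b/p_m = 6/1 = 6.
MRS depends only on m: 0.5·m = 6 ⇒ m* = 6/0.5 = 12.
From the budget, 6·b = 102 − 1·12 = 90, so b* = 15.

b* = 15, m* = 12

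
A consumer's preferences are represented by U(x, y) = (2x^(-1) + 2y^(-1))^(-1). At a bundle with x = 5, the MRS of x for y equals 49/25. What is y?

y = 7

For CES with ρ = -1, MRS = (y/x)^2.
Setting (y/5)^2 = 49/25 gives y/5 = 1.4 and y = 7.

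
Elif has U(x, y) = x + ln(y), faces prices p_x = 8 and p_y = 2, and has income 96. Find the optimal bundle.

MU_x = 1, MU_y = 1/y.
MRS = 1 ÷ (1/y).
Tangency: set MRS = p_x/p_y = 8/2 = 4.
MRS depends only on y: y = 4 ⇒ y* = 4.
From the budget, 8·x = 96 − 2·4 = 88, so x* = 11.

x* = 11, y* = 4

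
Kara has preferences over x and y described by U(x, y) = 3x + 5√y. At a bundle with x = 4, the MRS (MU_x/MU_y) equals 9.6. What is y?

y = 64

MU_x = 3, MU_y = 5/(2√y).
MRS = 3 ÷ (5/(2√y)).
MRS depends only on y: 1.2·√y = 9.6 ⇒ √y = 9.6/1.2 = 8 ⇒ y = 64.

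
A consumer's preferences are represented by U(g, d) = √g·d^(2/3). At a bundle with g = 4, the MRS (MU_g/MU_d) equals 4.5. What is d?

d = 24

MU_g = 0.5·g^(-0.5)·d^(2/3) and MU_d = 2/3·√g·d^(-1/3).
MRS = MU_g/MU_d = (0.75)·d/g.
Substitute g = 4: MRS = d/(16/3). Setting d/(16/3) = 4.5 gives d = 4.5·(16/3) = 24.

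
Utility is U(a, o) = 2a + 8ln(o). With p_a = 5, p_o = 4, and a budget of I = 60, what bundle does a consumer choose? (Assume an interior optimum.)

a* = 8, o* = 5

MU_a = 2, MU_o = 8/o.
MRS = 2 ÷ (8/o).
Tangency: set MRS = p_a/p_o = 5/4 = 1.25.
MRS depends only on o: 0.25·o = 1.25 ⇒ o* = 1.25/0.25 = 5.
From the budget, 5·a = 60 − 4·5 = 40, so a* = 8.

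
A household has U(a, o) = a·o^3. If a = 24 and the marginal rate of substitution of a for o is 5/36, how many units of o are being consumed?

o = 10

MU_a = o^3 and MU_o = 3·a·o^2.
MRS = MU_a/MU_o = (1/3)·o/a.
Substitute a = 24: MRS = o/72. Setting o/72 = 5/36 gives o = (5/36)·72 = 10.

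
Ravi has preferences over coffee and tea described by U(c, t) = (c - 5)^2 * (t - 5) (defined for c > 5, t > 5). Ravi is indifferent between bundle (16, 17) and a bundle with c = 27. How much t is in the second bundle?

t = 8

U(16, 17) = 1452.
Set U(27, t) = 1452 and solve.
With c = 27: (27 − 5)^2 = 484, so (t − 5) = 1452/484 = 3.
So t = 5 + 3 = 8.
Check: U(27, 8) = 1452.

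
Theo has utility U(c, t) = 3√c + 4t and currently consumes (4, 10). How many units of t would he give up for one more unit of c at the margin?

MU_c = 3/(2√c), MU_t = 4.
MRS = 3/(2√c) ÷ 4.
At (4, 10): MRS = 3/16.
The indifference curve has slope −3/16 at this bundle.

MRS = 3/16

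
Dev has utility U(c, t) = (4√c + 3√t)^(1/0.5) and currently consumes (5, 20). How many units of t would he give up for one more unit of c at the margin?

For CES with ρ = 0.5, MRS = (4/3)·√(t/c).
At (5, 20): MRS = 8/3.
So at (5, 20) the consumer would give up 8/3 units of t for one more unit of c.

MRS = 8/3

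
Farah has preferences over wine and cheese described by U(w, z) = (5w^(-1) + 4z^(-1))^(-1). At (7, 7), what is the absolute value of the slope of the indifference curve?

For CES with ρ = -1, MRS = (5/4)·(z/w)^2.
At (7, 7): MRS = 1.25.
The indifference curve has slope −1.25 at this bundle.

MRS = 1.25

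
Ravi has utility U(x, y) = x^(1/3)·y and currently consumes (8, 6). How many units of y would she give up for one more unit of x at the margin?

MRS = 0.25

MU_x = 1/3·x^(-2/3)·y and MU_y = x^(1/3).
MRS = MU_x/MU_y = (1/3)·y/x.
At (8, 6): MRS = 0.25.
The indifference curve has slope −0.25 at this bundle.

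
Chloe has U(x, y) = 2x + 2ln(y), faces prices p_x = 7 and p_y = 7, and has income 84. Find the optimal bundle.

x* = 11, y* = 1

MU_x = 2, MU_y = 2/y.
MRS = 2 ÷ (2/y).
Tangency: set MRS = p_x/p_y = 7/7 = 1.
MRS depends only on y: y = 1 ⇒ y* = 1.
From the budget, 7·x = 84 − 7·1 = 77, so x* = 11.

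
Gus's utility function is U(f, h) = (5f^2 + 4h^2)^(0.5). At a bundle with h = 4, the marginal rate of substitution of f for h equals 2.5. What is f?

f = 8

For CES with ρ = 2, MRS = (5/4)·(h/f)^(-1).
Setting (5/4)·(4/f)^(-1) = 2.5 gives (4/f)^(-1) = 2, so 4/f = 0.5 and f = 8.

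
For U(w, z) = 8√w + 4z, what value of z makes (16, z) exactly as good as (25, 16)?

z = 18

U(25, 16) = 104.
Set U(16, z) = 104 and solve.
With w = 16: √16 = 4, so 4z = 104 − 8·4 = 72 and z = 18.
Check: U(16, 18) = 104.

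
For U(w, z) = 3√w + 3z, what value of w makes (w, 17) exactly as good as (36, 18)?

w = 49

U(36, 18) = 72.
Set U(w, 17) = 72 and solve.
With z = 17: 3√w = 72 − 3·17 = 21, so √w = 7 and w = 49.
Check: U(49, 17) = 72.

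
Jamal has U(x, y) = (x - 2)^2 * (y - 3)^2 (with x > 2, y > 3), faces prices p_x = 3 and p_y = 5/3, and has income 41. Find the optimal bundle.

MU_x = 2·(x−2)·(y−3)^2, MU_y = 2·(x−2)^2·(y−3).
MRS = (y−3)/(x−2).
Tangency: set MRS = p_x/p_y = 3/(5/3) = 1.8.
So (y − 3)/(x − 2) = 1.8, i.e. (y − 3) = 1.8·(x − 2).
Rewrite the budget in excess-of-subsistence terms: 3·(x − 2) + (5/3)·(y − 3) = 41 − 3·2 − (5/3)·3 = 30.
Substituting, 6·(x − 2) = 30, so x − 2 = 5 and x* = 7.
Then y − 3 = 1.8·5 = 9, so y* = 12.

x* = 7, y* = 12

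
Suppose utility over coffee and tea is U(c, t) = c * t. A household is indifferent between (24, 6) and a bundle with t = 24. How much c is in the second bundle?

c = 6

U(24, 6) = 144.
Set U(c, 24) = 144 and solve.
With t = 24: c = 144/24 = 6.
Check: U(6, 24) = 144.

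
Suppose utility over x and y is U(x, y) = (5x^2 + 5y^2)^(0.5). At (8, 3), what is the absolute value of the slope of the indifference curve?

MRS = 8/3

For CES with ρ = 2, MRS = (y/x)^(-1).
At (8, 3): MRS = 8/3.
That is, one extra unit of x is worth 8/3 units of y at the margin.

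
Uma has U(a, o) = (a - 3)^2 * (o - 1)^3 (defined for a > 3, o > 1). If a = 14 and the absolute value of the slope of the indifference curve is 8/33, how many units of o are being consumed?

o = 5

MU_a = 2·(a−3)·(o−1)^3, MU_o = 3·(a−3)^2·(o−1)^2.
MRS = (2/3)·(o−1)/(a−3).
Substitute a = 14: MRS = (o − 1)/16.5. Setting this equal to 8/33 gives o − 1 = (8/33)·16.5 = 4, so o = 5.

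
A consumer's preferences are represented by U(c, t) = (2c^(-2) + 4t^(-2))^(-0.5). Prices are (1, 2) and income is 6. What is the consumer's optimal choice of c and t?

For CES with ρ = -2, MRS = (2/4)·(t/c)^3.
Tangency: set MRS = p_c/p_t = 1/2 = 0.5.
So (t/c)^3 = 1; taking the cube root, t/c = 1, i.e. t = c.
Substitute into the budget 1·c + 2·t = 6: 3·c = 6, so c* = 2 and t* = 2.

c* = 2, t* = 2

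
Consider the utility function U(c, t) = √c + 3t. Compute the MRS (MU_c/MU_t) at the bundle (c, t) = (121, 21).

MU_c = 1/(2√c), MU_t = 3.
MRS = 1/(2√c) ÷ 3.
At (121, 21): MRS = 1/66.
The indifference curve has slope −1/66 at this bundle.

MRS = 1/66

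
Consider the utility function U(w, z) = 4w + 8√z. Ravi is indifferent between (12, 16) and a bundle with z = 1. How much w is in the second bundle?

U(12, 16) = 80.
Set U(w, 1) = 80 and solve.
With z = 1: √1 = 1, so 4w = 80 − 8·1 = 72 and w = 18.
Check: U(18, 1) = 80.

w = 18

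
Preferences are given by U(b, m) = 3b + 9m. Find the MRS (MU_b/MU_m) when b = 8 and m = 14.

MRS = 1/3

MU_b = 3, MU_m = 9, so MRS = 3/9 = 1/3 at every bundle.
At (8, 14): MRS = 1/3.
So at (8, 14) the consumer would give up 1/3 units of m for one more unit of b.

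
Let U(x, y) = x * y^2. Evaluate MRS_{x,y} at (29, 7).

MRS = 7/58

MU_x = y^2 and MU_y = 2·x·y.
MRS = MU_x/MU_y = (1/2)·y/x.
At (29, 7): MRS = 7/58.
That is, one extra unit of x is worth 7/58 units of y at the margin.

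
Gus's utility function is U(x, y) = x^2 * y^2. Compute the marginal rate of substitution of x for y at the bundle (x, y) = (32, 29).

MU_x = 2·x·y^2 and MU_y = 2·x^2·y.
MRS = MU_x/MU_y = y/x.
At (32, 29): MRS = 29/32.
That is, one extra unit of x is worth 29/32 units of y at the margin.

MRS = 29/32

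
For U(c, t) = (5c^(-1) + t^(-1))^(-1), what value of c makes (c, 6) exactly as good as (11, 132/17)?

U depends on (c, t) only through S = 5c^(-1) + t^(-1), so equal utility means equal S. At (11, 132/17): S = 7/12.
With t = 6: 6^(-1) = 1/6, so 5c^(-1) = 7/12 − 1/6 = 5/12, i.e. c^(-1) = 1/12.
Hence c = 1/(1/12) = 12.
Check: U(12, 6) = 1.7143.

c = 12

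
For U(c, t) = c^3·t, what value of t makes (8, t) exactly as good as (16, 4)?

U(16, 4) = 16384.
Set U(8, t) = 16384 and solve.
With c = 8: 8^3 = 512, so t = 16384/512 = 32.
Check: U(8, 32) = 16384.

t = 32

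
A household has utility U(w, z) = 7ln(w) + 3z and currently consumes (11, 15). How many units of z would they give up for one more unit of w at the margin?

MRS = 7/33

MU_w = 7/w, MU_z = 3.
MRS = 7/w ÷ 3.
At (11, 15): MRS = 7/33.
The indifference curve has slope −7/33 at this bundle.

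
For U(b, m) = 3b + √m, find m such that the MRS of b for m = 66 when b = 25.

MU_b = 3, MU_m = 1/(2√m).
MRS = 3 ÷ (1/(2√m)).
MRS depends only on m: 6·√m = 66 ⇒ √m = 66/6 = 11 ⇒ m = 121.

m = 121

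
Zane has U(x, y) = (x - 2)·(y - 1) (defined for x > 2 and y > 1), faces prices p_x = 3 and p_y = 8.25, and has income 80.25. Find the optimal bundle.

MU_x = (y−1), MU_y = (x−2).
MRS = (y−1)/(x−2).
Tangency: set MRS = p_x/p_y = 3/8.25 = 4/11.
So (y − 1)/(x − 2) = 4/11, i.e. (y − 1) = (4/11)·(x − 2).
Rewrite the budget in excess-of-subsistence terms: 3·(x − 2) + 8.25·(y − 1) = 80.25 − 3·2 − 8.25·1 = 66.
Substituting, 6·(x − 2) = 66, so x − 2 = 11 and x* = 13.
Then y − 1 = (4/11)·11 = 4, so y* = 5.

x* = 13, y* = 5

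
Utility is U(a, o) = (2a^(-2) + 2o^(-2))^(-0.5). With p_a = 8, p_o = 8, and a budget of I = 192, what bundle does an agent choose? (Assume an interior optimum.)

For CES with ρ = -2, MRS = (o/a)^3.
Tangency: set MRS = p_a/p_o = 8/8 = 1.
So (o/a)^3 = 1; taking the cube root, o/a = 1, i.e. o = a.
Substitute into the budget 8·a + 8·o = 192: 16·a = 192, so a* = 12 and o* = 12.

a* = 12, o* = 12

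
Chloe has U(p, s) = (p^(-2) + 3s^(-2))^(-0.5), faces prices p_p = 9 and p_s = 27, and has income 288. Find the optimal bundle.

For CES with ρ = -2, MRS = (1/3)·(s/p)^3.
Tangency: set MRS = p_p/p_s = 9/27 = 1/3.
So (s/p)^3 = 1; taking the cube root, s/p = 1, i.e. s = p.
Substitute into the budget 9·p + 27·s = 288: 36·p = 288, so p* = 8 and s* = 8.

p* = 8, s* = 8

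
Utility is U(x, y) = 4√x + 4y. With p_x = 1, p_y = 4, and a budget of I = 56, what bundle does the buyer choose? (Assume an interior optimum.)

MU_x = 4/(2√x), MU_y = 4.
MRS = 4/(2√x) ÷ 4.
Tangency: set MRS = p_x/p_y = 1/4 = 0.25.
MRS depends only on x: 0.5/√x = 0.25 ⇒ √x = 0.5/0.25 = 2 ⇒ x* = 4.
From the budget, 4·y = 56 − 1·4 = 52, so y* = 13.

x* = 4, y* = 13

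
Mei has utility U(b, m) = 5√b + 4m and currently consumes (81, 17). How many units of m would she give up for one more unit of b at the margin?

MRS = 5/72

MU_b = 5/(2√b), MU_m = 4.
MRS = 5/(2√b) ÷ 4.
At (81, 17): MRS = 5/72.
The indifference curve has slope −5/72 at this bundle.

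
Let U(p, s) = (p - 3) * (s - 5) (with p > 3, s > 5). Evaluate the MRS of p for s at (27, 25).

MRS = 5/6

MU_p = (s−5), MU_s = (p−3).
MRS = (s−5)/(p−3).
At (27, 25): MRS = 5/6.
The indifference curve has slope −5/6 at this bundle.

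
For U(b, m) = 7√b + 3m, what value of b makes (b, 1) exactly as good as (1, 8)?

U(1, 8) = 31.
Set U(b, 1) = 31 and solve.
With m = 1: 7√b = 31 − 3·1 = 28, so √b = 4 and b = 16.
Check: U(16, 1) = 31.

b = 16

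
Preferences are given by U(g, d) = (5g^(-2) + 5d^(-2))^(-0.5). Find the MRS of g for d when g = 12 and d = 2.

MRS = 1/216

For CES with ρ = -2, MRS = (d/g)^3.
At (12, 2): MRS = 1/216.
So at (12, 2) the consumer would give up 1/216 units of d for one more unit of g.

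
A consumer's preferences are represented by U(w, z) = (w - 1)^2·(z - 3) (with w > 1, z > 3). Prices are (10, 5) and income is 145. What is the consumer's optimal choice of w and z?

MU_w = 2·(w−1)·(z−3), MU_z = (w−1)^2.
MRS = (2/1)·(z−3)/(w−1).
Tangency: set MRS = p_w/p_z = 10/5 = 2.
So (2/1)·(z − 3)/(w − 1) = 2, i.e. (z − 3) = (w − 1).
Rewrite the budget in excess-of-subsistence terms: 10·(w − 1) + 5·(z − 3) = 145 − 10·1 − 5·3 = 120.
Substituting, 15·(w − 1) = 120, so w − 1 = 8 and w* = 9.
Then z − 3 = 8, so z* = 11.

w* = 9, z* = 11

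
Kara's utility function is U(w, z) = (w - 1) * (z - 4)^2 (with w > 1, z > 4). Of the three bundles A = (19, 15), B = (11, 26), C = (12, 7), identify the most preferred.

Bundle B

Evaluate utility at each bundle:
U(A) = 2178.
U(B) = 4840.
U(C) = 99.
Highest utility is B, so B ≻ A ≻ C.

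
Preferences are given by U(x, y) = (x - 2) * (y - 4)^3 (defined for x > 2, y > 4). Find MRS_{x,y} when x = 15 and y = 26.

MU_x = (y−4)^3, MU_y = 3·(x−2)·(y−4)^2.
MRS = (1/3)·(y−4)/(x−2).
At (15, 26): MRS = 22/39.
The indifference curve has slope −22/39 at this bundle.

MRS = 22/39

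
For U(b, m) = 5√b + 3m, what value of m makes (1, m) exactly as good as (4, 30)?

m = 95/3

U(4, 30) = 100.
Set U(1, m) = 100 and solve.
With b = 1: √1 = 1, so 3m = 100 − 5·1 = 95 and m = 95/3.
Check: U(1, 95/3) = 100.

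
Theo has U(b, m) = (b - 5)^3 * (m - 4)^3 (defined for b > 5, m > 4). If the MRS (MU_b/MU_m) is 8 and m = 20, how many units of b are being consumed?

MU_b = 3·(b−5)^2·(m−4)^3, MU_m = 3·(b−5)^3·(m−4)^2.
MRS = (m−4)/(b−5).
Substitute m = 20: MRS = 16/(b − 5). Setting this equal to 8 gives b − 5 = 16/8 = 2, so b = 7.

b = 7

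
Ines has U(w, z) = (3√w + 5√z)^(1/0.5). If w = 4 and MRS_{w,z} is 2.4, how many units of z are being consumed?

z = 64

For CES with ρ = 0.5, MRS = (3/5)·√(z/w).
Setting (3/5)·√(z/4) = 2.4 gives √(z/4) = 4, so z/4 = 16 and z = 64.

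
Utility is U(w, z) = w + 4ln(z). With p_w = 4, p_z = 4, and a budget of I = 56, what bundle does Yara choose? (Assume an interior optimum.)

w* = 10, z* = 4

MU_w = 1, MU_z = 4/z.
MRS = 1 ÷ (4/z).
Tangency: set MRS = p_w/p_z = 4/4 = 1.
MRS depends only on z: 0.25·z = 1 ⇒ z* = 1/0.25 = 4.
From the budget, 4·w = 56 − 4·4 = 40, so w* = 10.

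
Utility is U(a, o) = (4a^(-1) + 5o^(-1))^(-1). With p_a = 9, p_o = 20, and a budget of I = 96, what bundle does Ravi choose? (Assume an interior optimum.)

For CES with ρ = -1, MRS = (4/5)·(o/a)^2.
Tangency: set MRS = p_a/p_o = 9/20 = 0.45.
So (o/a)^2 = 9/16; taking the square root, o/a = 0.75, i.e. o = 0.75·a.
Substitute into the budget 9·a + 20·o = 96: 24·a = 96, so a* = 4 and o* = 0.75·4 = 3.

a* = 4, o* = 3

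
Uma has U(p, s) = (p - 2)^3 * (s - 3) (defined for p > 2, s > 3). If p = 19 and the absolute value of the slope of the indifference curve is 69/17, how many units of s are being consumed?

MU_p = 3·(p−2)^2·(s−3), MU_s = (p−2)^3.
MRS = (3/1)·(s−3)/(p−2).
Substitute p = 19: MRS = (s − 3)/(17/3). Setting this equal to 69/17 gives s − 3 = (69/17)·(17/3) = 23, so s = 26.

s = 26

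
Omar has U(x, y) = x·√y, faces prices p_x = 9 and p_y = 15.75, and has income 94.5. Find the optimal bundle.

x* = 7, y* = 2

MU_x = √y and MU_y = 0.5·x·y^(-0.5).
MRS = MU_x/MU_y = (2)·y/x.
Tangency: set MRS = p_x/p_y = 9/15.75 = 4/7.
So (2)·y/x = 4/7, i.e. y = (2/7)·x.
Substitute into the budget 9·x + 15.75·y = 94.5: 13.5·x = 94.5, so x* = 7.
Then y* = (2/7)·7 = 2.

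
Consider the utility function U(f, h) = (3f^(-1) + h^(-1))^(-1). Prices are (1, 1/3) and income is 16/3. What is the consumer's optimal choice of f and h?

f* = 4, h* = 4

For CES with ρ = -1, MRS = (3/1)·(h/f)^2.
Tangency: set MRS = p_f/p_h = 1/(1/3) = 3.
So (h/f)^2 = 1; taking the square root, h/f = 1, i.e. h = f.
Substitute into the budget 1·f + (1/3)·h = 16/3: (4/3)·f = 16/3, so f* = 4 and h* = 4.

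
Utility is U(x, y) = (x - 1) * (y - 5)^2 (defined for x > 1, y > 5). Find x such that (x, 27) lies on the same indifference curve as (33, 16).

x = 9

U(33, 16) = 3872.
Set U(x, 27) = 3872 and solve.
With y = 27: (27 − 5)^2 = 484, so (x − 1) = 3872/484 = 8.
So x = 1 + 8 = 9.
Check: U(9, 27) = 3872.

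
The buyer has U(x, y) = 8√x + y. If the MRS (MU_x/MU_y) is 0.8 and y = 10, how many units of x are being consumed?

x = 25

MU_x = 8/(2√x), MU_y = 1.
MRS = 8/(2√x) ÷ 1.
MRS depends only on x: 4/√x = 0.8 ⇒ √x = 4/0.8 = 5 ⇒ x = 25.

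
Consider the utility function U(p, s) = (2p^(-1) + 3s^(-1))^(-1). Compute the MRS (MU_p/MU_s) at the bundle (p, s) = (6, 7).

MRS = 49/54

For CES with ρ = -1, MRS = (2/3)·(s/p)^2.
At (6, 7): MRS = 49/54.
The indifference curve has slope −49/54 at this bundle.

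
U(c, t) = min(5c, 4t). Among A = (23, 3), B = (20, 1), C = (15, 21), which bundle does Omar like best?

Evaluate utility at each bundle:
U(A) = 12.
U(B) = 4.
U(C) = 75.
Highest utility is C, so C ≻ A ≻ B.

Bundle C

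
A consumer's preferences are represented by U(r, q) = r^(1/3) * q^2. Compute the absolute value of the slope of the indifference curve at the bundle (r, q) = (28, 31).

MU_r = 1/3·r^(-2/3)·q^2 and MU_q = 2·r^(1/3)·q.
MRS = MU_r/MU_q = (1/6)·q/r.
At (28, 31): MRS = 31/168.
That is, one extra unit of r is worth 31/168 units of q at the margin.

MRS = 31/168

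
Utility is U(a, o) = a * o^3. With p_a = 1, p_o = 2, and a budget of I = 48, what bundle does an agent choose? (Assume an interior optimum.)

a* = 12, o* = 18

MU_a = o^3 and MU_o = 3·a·o^2.
MRS = MU_a/MU_o = (1/3)·o/a.
Tangency: set MRS = p_a/p_o = 1/2 = 0.5.
So (1/3)·o/a = 0.5, i.e. o = 1.5·a.
Substitute into the budget 1·a + 2·o = 48: 4·a = 48, so a* = 12.
Then o* = 1.5·12 = 18.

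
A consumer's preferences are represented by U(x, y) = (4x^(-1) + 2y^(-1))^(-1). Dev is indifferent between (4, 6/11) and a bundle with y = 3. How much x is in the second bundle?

U depends on (x, y) only through S = 4x^(-1) + 2y^(-1), so equal utility means equal S. At (4, 6/11): S = 14/3.
With y = 3: 2·3^(-1) = 2/3, so 4x^(-1) = 14/3 − 2/3 = 4, i.e. x^(-1) = 1.
Hence x = 1/1 = 1.
Check: U(1, 3) = 0.2143.

x = 1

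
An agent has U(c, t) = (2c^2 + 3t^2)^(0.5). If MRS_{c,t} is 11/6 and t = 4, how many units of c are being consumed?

c = 11

For CES with ρ = 2, MRS = (2/3)·(t/c)^(-1).
Setting (2/3)·(4/c)^(-1) = 11/6 gives (4/c)^(-1) = 2.75, so 4/c = 4/11 and c = 11.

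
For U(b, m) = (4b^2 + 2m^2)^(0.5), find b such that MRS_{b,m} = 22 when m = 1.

For CES with ρ = 2, MRS = (4/2)·(m/b)^(-1).
Setting (4/2)·(1/b)^(-1) = 22 gives (1/b)^(-1) = 11, so 1/b = 1/11 and b = 11.

b = 11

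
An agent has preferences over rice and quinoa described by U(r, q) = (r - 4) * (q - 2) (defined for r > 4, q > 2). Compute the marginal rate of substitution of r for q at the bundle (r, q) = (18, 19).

MU_r = (q−2), MU_q = (r−4).
MRS = (q−2)/(r−4).
At (18, 19): MRS = 17/14.
The indifference curve has slope −17/14 at this bundle.

MRS = 17/14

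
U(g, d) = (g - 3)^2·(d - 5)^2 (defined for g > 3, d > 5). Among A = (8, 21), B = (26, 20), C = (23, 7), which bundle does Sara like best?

Evaluate utility at each bundle:
U(A) = 6400.
U(B) = 119025.
U(C) = 1600.
Highest utility is B, so B ≻ A ≻ C.

Bundle B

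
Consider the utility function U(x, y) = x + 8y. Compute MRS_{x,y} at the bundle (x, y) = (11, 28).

MU_x = 1, MU_y = 8, so MRS = 1/8 = 0.125 at every bundle.
At (11, 28): MRS = 0.125.
That is, one extra unit of x is worth 0.125 units of y at the margin.

MRS = 0.125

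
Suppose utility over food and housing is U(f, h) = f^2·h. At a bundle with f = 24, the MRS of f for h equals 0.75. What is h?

MU_f = 2·f·h and MU_h = f^2.
MRS = MU_f/MU_h = (2/1)·h/f.
Substitute f = 24: MRS = h/12. Setting h/12 = 0.75 gives h = 0.75·12 = 9.

h = 9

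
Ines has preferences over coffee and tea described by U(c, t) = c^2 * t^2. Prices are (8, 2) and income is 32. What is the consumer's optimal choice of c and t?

MU_c = 2·c·t^2 and MU_t = 2·c^2·t.
MRS = MU_c/MU_t = t/c.
Tangency: set MRS = p_c/p_t = 8/2 = 4.
So t/c = 4, i.e. t = 4·c.
Substitute into the budget 8·c + 2·t = 32: 16·c = 32, so c* = 2.
Then t* = 4·2 = 8.

c* = 2, t* = 8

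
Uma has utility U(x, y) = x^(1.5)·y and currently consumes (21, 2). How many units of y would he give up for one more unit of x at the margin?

MRS = 1/7

MU_x = 1.5·√x·y and MU_y = x^(1.5).
MRS = MU_x/MU_y = (1.5)·y/x.
At (21, 2): MRS = 1/7.
The indifference curve has slope −1/7 at this bundle.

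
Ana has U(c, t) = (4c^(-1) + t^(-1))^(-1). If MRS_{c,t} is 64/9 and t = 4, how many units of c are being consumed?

c = 3

For CES with ρ = -1, MRS = (4/1)·(t/c)^2.
Setting (4/1)·(4/c)^2 = 64/9 gives (4/c)^2 = 16/9, so 4/c = 4/3 and c = 3.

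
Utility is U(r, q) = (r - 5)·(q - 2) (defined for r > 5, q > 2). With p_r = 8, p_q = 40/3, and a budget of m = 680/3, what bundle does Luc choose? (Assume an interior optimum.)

r* = 15, q* = 8

MU_r = (q−2), MU_q = (r−5).
MRS = (q−2)/(r−5).
Tangency: set MRS = p_r/p_q = 8/(40/3) = 0.6.
So (q − 2)/(r − 5) = 0.6, i.e. (q − 2) = 0.6·(r − 5).
Rewrite the budget in excess-of-subsistence terms: 8·(r − 5) + (40/3)·(q − 2) = 680/3 − 8·5 − (40/3)·2 = 160.
Substituting, 16·(r − 5) = 160, so r − 5 = 10 and r* = 15.
Then q − 2 = 0.6·10 = 6, so q* = 8.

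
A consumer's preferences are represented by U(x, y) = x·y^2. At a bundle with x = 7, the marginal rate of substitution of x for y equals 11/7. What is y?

MU_x = y^2 and MU_y = 2·x·y.
MRS = MU_x/MU_y = (1/2)·y/x.
Substitute x = 7: MRS = y/14. Setting y/14 = 11/7 gives y = (11/7)·14 = 22.

y = 22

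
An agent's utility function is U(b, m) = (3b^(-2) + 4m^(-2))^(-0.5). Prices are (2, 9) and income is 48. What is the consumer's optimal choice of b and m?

b* = 6, m* = 4

For CES with ρ = -2, MRS = (3/4)·(m/b)^3.
Tangency: set MRS = p_b/p_m = 2/9.
So (m/b)^3 = 8/27; taking the cube root, m/b = 2/3, i.e. m = (2/3)·b.
Substitute into the budget 2·b + 9·m = 48: 8·b = 48, so b* = 6 and m* = (2/3)·6 = 4.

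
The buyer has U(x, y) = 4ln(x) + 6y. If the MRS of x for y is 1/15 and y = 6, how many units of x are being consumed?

x = 10

MU_x = 4/x, MU_y = 6.
MRS = 4/x ÷ 6.
MRS depends only on x: (2/3)/x = 1/15 ⇒ x = (2/3)/(1/15) = 10.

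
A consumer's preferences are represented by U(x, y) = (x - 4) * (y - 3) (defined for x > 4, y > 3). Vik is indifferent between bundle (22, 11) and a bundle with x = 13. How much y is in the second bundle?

y = 19

U(22, 11) = 144.
Set U(13, y) = 144 and solve.
With x = 13: (13 − 4) = 9, so (y − 3) = 144/9 = 16.
So y = 3 + 16 = 19.
Check: U(13, 19) = 144.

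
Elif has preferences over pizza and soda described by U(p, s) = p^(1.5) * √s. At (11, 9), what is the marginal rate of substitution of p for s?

MU_p = 1.5·√p·√s and MU_s = 0.5·p^(1.5)·s^(-0.5).
MRS = MU_p/MU_s = (3)·s/p.
At (11, 9): MRS = 27/11.
So at (11, 9) the consumer would give up 27/11 units of s for one more unit of p.

MRS = 27/11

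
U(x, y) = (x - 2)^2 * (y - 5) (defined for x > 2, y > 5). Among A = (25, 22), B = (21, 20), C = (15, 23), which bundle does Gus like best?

Bundle A

Evaluate utility at each bundle:
U(A) = 8993.
U(B) = 5415.
U(C) = 3042.
Highest utility is A, so A ≻ B ≻ C.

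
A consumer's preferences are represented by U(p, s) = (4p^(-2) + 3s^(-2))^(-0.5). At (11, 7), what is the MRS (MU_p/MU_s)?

For CES with ρ = -2, MRS = (4/3)·(s/p)^3.
At (11, 7): MRS = 1372/3993.
So at (11, 7) the consumer would give up 1372/3993 units of s for one more unit of p.

MRS = 1372/3993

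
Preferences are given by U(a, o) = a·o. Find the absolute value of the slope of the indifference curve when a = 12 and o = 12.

MRS = 1

MU_a = o and MU_o = a.
MRS = MU_a/MU_o = o/a.
At (12, 12): MRS = 1.
That is, one extra unit of a is worth 1 units of o at the margin.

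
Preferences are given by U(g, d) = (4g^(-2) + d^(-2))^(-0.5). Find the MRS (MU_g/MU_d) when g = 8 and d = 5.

MRS = 125/128

For CES with ρ = -2, MRS = (4/1)·(d/g)^3.
At (8, 5): MRS = 125/128.
So at (8, 5) the consumer would give up 125/128 units of d for one more unit of g.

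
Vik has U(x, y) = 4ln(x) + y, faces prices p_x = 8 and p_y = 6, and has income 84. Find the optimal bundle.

MU_x = 4/x, MU_y = 1.
MRS = 4/x ÷ 1.
Tangency: set MRS = p_x/p_y = 8/6 = 4/3.
MRS depends only on x: 4/x = 4/3 ⇒ x* = 4/(4/3) = 3.
From the budget, 6·y = 84 − 8·3 = 60, so y* = 10.

x* = 3, y* = 10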